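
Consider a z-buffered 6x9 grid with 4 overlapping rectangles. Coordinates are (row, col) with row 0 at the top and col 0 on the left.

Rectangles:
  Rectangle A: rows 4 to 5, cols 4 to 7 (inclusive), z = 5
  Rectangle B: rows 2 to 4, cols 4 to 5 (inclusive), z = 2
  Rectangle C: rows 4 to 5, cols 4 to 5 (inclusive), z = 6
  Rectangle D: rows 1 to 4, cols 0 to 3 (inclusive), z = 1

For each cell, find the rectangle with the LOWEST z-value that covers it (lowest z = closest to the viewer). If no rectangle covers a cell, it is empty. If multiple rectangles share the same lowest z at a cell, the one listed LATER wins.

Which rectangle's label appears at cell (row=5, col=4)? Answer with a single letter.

Check cell (5,4):
  A: rows 4-5 cols 4-7 z=5 -> covers; best now A (z=5)
  B: rows 2-4 cols 4-5 -> outside (row miss)
  C: rows 4-5 cols 4-5 z=6 -> covers; best now A (z=5)
  D: rows 1-4 cols 0-3 -> outside (row miss)
Winner: A at z=5

Answer: A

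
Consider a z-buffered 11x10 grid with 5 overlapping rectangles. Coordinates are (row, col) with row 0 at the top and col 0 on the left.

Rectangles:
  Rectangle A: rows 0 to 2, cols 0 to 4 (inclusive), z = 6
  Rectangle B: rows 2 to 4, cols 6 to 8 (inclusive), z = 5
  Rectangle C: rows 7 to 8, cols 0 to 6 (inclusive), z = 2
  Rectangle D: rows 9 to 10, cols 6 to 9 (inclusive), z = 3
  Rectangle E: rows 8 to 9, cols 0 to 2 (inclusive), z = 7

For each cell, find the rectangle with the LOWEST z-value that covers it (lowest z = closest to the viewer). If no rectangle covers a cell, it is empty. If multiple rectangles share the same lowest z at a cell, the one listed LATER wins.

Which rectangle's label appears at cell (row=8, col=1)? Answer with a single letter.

Answer: C

Derivation:
Check cell (8,1):
  A: rows 0-2 cols 0-4 -> outside (row miss)
  B: rows 2-4 cols 6-8 -> outside (row miss)
  C: rows 7-8 cols 0-6 z=2 -> covers; best now C (z=2)
  D: rows 9-10 cols 6-9 -> outside (row miss)
  E: rows 8-9 cols 0-2 z=7 -> covers; best now C (z=2)
Winner: C at z=2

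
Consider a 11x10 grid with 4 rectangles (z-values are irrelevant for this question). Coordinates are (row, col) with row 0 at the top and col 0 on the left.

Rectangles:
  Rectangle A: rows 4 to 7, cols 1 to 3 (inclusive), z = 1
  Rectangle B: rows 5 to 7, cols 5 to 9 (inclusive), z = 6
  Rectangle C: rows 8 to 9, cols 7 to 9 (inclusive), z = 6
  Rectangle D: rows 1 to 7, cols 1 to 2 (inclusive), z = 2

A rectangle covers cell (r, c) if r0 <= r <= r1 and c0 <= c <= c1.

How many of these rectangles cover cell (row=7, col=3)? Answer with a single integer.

Check cell (7,3):
  A: rows 4-7 cols 1-3 -> covers
  B: rows 5-7 cols 5-9 -> outside (col miss)
  C: rows 8-9 cols 7-9 -> outside (row miss)
  D: rows 1-7 cols 1-2 -> outside (col miss)
Count covering = 1

Answer: 1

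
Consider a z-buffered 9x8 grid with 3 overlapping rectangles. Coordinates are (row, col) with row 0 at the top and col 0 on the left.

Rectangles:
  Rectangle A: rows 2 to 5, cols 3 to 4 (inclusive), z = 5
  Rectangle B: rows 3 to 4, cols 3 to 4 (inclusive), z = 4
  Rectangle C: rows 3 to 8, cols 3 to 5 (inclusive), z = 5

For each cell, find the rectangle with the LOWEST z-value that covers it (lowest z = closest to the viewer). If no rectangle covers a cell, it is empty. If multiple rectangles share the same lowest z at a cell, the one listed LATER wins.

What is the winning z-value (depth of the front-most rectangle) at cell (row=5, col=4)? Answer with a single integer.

Answer: 5

Derivation:
Check cell (5,4):
  A: rows 2-5 cols 3-4 z=5 -> covers; best now A (z=5)
  B: rows 3-4 cols 3-4 -> outside (row miss)
  C: rows 3-8 cols 3-5 z=5 -> covers; best now C (z=5)
Winner: C at z=5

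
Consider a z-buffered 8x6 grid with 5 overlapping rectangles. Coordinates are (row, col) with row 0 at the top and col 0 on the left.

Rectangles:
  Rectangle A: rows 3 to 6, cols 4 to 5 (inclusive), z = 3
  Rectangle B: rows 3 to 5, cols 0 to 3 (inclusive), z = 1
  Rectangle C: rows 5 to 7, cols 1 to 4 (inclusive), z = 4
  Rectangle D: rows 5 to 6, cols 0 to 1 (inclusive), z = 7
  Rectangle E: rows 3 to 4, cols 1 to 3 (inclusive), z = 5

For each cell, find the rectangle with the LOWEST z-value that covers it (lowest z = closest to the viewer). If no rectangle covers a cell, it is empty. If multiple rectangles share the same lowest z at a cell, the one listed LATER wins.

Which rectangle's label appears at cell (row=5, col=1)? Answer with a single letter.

Check cell (5,1):
  A: rows 3-6 cols 4-5 -> outside (col miss)
  B: rows 3-5 cols 0-3 z=1 -> covers; best now B (z=1)
  C: rows 5-7 cols 1-4 z=4 -> covers; best now B (z=1)
  D: rows 5-6 cols 0-1 z=7 -> covers; best now B (z=1)
  E: rows 3-4 cols 1-3 -> outside (row miss)
Winner: B at z=1

Answer: B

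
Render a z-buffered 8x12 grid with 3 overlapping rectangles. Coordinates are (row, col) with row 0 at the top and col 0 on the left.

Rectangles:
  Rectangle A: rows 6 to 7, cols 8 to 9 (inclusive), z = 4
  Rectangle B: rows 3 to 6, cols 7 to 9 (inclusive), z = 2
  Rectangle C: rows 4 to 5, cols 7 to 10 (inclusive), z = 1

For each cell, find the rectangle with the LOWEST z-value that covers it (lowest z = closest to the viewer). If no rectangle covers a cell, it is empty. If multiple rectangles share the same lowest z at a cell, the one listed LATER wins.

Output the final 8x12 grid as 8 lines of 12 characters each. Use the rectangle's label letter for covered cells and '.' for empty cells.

............
............
............
.......BBB..
.......CCCC.
.......CCCC.
.......BBB..
........AA..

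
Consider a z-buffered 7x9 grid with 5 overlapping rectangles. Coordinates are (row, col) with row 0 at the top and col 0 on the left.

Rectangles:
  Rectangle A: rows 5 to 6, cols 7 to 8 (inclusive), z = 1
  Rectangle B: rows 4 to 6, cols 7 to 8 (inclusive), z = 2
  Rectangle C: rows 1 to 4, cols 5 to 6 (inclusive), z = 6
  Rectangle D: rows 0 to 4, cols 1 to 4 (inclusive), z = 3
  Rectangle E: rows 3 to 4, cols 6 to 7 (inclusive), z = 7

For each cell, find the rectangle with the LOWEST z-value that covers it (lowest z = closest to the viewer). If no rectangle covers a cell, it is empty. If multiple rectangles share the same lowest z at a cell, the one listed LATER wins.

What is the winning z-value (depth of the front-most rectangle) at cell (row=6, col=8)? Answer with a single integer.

Check cell (6,8):
  A: rows 5-6 cols 7-8 z=1 -> covers; best now A (z=1)
  B: rows 4-6 cols 7-8 z=2 -> covers; best now A (z=1)
  C: rows 1-4 cols 5-6 -> outside (row miss)
  D: rows 0-4 cols 1-4 -> outside (row miss)
  E: rows 3-4 cols 6-7 -> outside (row miss)
Winner: A at z=1

Answer: 1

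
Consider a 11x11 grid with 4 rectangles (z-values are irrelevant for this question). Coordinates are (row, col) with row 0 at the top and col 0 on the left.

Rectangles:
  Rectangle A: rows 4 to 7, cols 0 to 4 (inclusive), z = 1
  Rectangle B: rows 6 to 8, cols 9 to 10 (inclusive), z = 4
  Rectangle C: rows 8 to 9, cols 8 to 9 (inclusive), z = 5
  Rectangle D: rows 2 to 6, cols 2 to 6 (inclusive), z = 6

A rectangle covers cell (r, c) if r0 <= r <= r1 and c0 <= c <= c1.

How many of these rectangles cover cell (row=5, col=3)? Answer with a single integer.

Answer: 2

Derivation:
Check cell (5,3):
  A: rows 4-7 cols 0-4 -> covers
  B: rows 6-8 cols 9-10 -> outside (row miss)
  C: rows 8-9 cols 8-9 -> outside (row miss)
  D: rows 2-6 cols 2-6 -> covers
Count covering = 2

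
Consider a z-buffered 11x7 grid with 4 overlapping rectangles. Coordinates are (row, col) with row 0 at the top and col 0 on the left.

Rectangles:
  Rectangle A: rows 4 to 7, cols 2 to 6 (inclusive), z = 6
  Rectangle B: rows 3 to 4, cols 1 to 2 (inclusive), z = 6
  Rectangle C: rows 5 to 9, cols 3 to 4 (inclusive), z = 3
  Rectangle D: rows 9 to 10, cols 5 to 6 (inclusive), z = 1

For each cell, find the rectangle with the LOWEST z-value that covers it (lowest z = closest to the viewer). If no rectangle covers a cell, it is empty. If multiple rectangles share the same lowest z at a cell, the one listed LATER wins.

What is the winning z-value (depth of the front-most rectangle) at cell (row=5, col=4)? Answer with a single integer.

Answer: 3

Derivation:
Check cell (5,4):
  A: rows 4-7 cols 2-6 z=6 -> covers; best now A (z=6)
  B: rows 3-4 cols 1-2 -> outside (row miss)
  C: rows 5-9 cols 3-4 z=3 -> covers; best now C (z=3)
  D: rows 9-10 cols 5-6 -> outside (row miss)
Winner: C at z=3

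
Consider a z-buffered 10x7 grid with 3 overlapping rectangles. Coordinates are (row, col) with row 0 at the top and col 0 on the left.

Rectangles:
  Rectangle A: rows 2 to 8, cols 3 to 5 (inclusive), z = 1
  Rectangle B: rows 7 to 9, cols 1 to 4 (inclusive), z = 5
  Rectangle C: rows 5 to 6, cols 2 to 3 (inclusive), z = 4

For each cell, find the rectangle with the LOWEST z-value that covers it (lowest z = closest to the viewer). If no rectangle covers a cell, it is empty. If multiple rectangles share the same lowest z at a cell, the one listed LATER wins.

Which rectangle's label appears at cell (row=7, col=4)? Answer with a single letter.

Check cell (7,4):
  A: rows 2-8 cols 3-5 z=1 -> covers; best now A (z=1)
  B: rows 7-9 cols 1-4 z=5 -> covers; best now A (z=1)
  C: rows 5-6 cols 2-3 -> outside (row miss)
Winner: A at z=1

Answer: A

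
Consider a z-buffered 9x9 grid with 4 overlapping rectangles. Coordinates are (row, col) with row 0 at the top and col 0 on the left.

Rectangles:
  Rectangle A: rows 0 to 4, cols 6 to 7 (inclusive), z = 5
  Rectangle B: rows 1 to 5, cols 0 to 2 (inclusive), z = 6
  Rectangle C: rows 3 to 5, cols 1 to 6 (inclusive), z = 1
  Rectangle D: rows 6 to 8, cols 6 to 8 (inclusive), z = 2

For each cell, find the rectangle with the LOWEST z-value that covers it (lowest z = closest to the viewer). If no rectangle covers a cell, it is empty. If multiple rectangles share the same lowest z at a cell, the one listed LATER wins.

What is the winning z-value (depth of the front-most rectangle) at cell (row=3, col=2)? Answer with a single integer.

Check cell (3,2):
  A: rows 0-4 cols 6-7 -> outside (col miss)
  B: rows 1-5 cols 0-2 z=6 -> covers; best now B (z=6)
  C: rows 3-5 cols 1-6 z=1 -> covers; best now C (z=1)
  D: rows 6-8 cols 6-8 -> outside (row miss)
Winner: C at z=1

Answer: 1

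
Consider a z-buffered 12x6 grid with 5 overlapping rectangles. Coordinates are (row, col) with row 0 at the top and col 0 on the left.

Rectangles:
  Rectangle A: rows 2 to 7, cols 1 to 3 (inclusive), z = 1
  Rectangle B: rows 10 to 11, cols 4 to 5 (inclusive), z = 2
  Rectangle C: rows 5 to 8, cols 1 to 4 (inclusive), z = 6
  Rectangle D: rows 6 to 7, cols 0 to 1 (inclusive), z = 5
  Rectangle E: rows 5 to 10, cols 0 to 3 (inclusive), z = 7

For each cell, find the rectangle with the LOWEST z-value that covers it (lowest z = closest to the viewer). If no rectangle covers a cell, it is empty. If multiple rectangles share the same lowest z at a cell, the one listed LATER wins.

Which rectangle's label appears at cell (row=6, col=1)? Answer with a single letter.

Check cell (6,1):
  A: rows 2-7 cols 1-3 z=1 -> covers; best now A (z=1)
  B: rows 10-11 cols 4-5 -> outside (row miss)
  C: rows 5-8 cols 1-4 z=6 -> covers; best now A (z=1)
  D: rows 6-7 cols 0-1 z=5 -> covers; best now A (z=1)
  E: rows 5-10 cols 0-3 z=7 -> covers; best now A (z=1)
Winner: A at z=1

Answer: A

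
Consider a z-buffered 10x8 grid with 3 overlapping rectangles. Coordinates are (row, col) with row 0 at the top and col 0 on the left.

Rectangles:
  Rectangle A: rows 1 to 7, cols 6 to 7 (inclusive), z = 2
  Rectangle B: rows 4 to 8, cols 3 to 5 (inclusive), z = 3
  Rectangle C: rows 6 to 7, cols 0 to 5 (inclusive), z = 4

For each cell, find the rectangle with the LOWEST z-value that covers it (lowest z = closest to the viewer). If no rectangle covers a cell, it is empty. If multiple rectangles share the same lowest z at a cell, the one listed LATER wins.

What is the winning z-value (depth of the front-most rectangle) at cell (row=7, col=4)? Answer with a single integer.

Answer: 3

Derivation:
Check cell (7,4):
  A: rows 1-7 cols 6-7 -> outside (col miss)
  B: rows 4-8 cols 3-5 z=3 -> covers; best now B (z=3)
  C: rows 6-7 cols 0-5 z=4 -> covers; best now B (z=3)
Winner: B at z=3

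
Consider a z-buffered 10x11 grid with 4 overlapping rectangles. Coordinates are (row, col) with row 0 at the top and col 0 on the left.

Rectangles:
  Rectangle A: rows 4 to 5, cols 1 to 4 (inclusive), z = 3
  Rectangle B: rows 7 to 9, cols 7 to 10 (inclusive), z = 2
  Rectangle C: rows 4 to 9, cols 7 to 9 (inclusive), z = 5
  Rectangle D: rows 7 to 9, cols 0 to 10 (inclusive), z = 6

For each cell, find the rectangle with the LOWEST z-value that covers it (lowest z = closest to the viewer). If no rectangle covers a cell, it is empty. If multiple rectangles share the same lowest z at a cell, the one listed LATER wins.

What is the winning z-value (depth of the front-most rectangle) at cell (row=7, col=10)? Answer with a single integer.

Answer: 2

Derivation:
Check cell (7,10):
  A: rows 4-5 cols 1-4 -> outside (row miss)
  B: rows 7-9 cols 7-10 z=2 -> covers; best now B (z=2)
  C: rows 4-9 cols 7-9 -> outside (col miss)
  D: rows 7-9 cols 0-10 z=6 -> covers; best now B (z=2)
Winner: B at z=2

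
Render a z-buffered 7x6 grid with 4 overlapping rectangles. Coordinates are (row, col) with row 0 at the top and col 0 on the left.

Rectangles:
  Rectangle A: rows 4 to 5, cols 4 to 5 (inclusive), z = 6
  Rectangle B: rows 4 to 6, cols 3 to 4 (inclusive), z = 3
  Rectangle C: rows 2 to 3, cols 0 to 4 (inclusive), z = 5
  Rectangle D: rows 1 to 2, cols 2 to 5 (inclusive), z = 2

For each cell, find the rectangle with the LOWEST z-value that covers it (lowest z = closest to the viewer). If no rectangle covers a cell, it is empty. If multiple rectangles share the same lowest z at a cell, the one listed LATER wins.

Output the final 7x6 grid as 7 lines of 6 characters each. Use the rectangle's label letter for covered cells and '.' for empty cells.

......
..DDDD
CCDDDD
CCCCC.
...BBA
...BBA
...BB.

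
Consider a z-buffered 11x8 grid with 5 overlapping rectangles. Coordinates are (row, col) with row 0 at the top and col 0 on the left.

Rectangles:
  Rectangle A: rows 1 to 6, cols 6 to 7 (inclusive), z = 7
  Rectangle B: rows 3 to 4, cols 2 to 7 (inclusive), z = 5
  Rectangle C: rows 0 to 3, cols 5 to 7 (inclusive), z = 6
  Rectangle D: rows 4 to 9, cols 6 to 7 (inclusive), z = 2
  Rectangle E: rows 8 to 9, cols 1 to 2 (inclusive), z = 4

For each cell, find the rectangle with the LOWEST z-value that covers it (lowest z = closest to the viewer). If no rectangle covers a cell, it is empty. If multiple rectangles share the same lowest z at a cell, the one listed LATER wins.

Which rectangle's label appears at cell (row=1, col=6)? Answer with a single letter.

Check cell (1,6):
  A: rows 1-6 cols 6-7 z=7 -> covers; best now A (z=7)
  B: rows 3-4 cols 2-7 -> outside (row miss)
  C: rows 0-3 cols 5-7 z=6 -> covers; best now C (z=6)
  D: rows 4-9 cols 6-7 -> outside (row miss)
  E: rows 8-9 cols 1-2 -> outside (row miss)
Winner: C at z=6

Answer: C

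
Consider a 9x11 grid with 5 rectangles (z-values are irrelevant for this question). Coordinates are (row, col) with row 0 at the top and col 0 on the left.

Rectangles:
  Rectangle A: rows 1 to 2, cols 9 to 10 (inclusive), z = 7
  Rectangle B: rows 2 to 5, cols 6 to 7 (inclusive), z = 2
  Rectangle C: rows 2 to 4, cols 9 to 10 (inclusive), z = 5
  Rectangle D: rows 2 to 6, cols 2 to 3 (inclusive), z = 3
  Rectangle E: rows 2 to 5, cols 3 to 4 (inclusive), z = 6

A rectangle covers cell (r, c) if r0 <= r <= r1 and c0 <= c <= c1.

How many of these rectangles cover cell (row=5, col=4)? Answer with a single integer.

Answer: 1

Derivation:
Check cell (5,4):
  A: rows 1-2 cols 9-10 -> outside (row miss)
  B: rows 2-5 cols 6-7 -> outside (col miss)
  C: rows 2-4 cols 9-10 -> outside (row miss)
  D: rows 2-6 cols 2-3 -> outside (col miss)
  E: rows 2-5 cols 3-4 -> covers
Count covering = 1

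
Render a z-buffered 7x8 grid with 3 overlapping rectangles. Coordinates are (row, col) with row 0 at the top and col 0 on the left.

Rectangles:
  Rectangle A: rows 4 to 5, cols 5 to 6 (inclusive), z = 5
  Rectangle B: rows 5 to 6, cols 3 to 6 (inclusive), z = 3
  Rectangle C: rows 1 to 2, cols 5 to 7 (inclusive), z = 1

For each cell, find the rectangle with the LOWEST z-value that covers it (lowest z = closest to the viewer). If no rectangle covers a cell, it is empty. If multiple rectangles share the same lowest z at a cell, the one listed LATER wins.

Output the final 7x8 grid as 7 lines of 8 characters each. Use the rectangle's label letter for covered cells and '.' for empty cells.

........
.....CCC
.....CCC
........
.....AA.
...BBBB.
...BBBB.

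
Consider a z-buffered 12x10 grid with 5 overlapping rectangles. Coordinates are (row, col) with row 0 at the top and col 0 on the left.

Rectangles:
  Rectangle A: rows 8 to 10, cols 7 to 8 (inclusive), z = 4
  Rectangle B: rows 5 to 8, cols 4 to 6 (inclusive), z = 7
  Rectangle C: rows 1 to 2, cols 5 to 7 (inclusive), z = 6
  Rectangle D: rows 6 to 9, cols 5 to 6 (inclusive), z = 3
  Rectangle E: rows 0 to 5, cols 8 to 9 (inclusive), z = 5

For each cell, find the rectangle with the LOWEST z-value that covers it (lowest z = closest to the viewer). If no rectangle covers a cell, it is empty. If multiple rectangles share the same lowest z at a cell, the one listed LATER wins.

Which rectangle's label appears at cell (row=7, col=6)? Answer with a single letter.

Answer: D

Derivation:
Check cell (7,6):
  A: rows 8-10 cols 7-8 -> outside (row miss)
  B: rows 5-8 cols 4-6 z=7 -> covers; best now B (z=7)
  C: rows 1-2 cols 5-7 -> outside (row miss)
  D: rows 6-9 cols 5-6 z=3 -> covers; best now D (z=3)
  E: rows 0-5 cols 8-9 -> outside (row miss)
Winner: D at z=3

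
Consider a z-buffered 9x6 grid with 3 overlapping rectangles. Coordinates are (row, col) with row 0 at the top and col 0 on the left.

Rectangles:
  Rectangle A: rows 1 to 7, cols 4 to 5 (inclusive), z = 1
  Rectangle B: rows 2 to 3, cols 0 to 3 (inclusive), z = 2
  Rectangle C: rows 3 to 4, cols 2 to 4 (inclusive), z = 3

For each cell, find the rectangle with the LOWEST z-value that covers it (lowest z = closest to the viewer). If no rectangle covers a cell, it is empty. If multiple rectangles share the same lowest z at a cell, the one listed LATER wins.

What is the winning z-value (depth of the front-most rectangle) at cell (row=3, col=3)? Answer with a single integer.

Answer: 2

Derivation:
Check cell (3,3):
  A: rows 1-7 cols 4-5 -> outside (col miss)
  B: rows 2-3 cols 0-3 z=2 -> covers; best now B (z=2)
  C: rows 3-4 cols 2-4 z=3 -> covers; best now B (z=2)
Winner: B at z=2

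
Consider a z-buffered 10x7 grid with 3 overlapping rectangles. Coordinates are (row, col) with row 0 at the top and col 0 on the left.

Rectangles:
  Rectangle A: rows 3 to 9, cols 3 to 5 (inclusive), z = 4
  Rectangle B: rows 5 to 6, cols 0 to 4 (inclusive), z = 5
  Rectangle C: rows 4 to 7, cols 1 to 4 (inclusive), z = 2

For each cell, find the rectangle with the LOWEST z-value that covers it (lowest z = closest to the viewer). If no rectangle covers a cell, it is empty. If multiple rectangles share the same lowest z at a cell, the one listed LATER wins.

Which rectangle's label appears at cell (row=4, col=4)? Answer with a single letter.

Answer: C

Derivation:
Check cell (4,4):
  A: rows 3-9 cols 3-5 z=4 -> covers; best now A (z=4)
  B: rows 5-6 cols 0-4 -> outside (row miss)
  C: rows 4-7 cols 1-4 z=2 -> covers; best now C (z=2)
Winner: C at z=2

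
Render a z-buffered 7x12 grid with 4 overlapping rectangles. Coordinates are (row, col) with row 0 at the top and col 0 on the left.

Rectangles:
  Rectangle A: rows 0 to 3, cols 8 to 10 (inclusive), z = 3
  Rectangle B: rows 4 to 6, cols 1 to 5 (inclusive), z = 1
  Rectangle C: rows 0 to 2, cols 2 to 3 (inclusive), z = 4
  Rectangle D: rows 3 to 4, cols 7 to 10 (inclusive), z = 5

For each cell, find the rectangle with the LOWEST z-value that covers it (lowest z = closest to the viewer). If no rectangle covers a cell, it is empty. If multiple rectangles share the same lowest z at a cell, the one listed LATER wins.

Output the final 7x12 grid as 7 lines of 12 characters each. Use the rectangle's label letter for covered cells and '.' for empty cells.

..CC....AAA.
..CC....AAA.
..CC....AAA.
.......DAAA.
.BBBBB.DDDD.
.BBBBB......
.BBBBB......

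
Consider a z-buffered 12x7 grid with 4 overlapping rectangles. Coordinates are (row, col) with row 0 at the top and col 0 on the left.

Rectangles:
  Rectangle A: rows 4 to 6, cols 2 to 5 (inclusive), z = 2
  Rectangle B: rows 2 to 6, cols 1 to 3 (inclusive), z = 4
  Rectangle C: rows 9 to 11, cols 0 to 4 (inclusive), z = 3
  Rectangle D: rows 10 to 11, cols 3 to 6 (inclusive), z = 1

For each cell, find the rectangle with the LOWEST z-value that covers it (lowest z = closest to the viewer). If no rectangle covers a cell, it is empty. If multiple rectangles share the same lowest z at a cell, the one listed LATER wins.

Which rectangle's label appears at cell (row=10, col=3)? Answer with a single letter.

Check cell (10,3):
  A: rows 4-6 cols 2-5 -> outside (row miss)
  B: rows 2-6 cols 1-3 -> outside (row miss)
  C: rows 9-11 cols 0-4 z=3 -> covers; best now C (z=3)
  D: rows 10-11 cols 3-6 z=1 -> covers; best now D (z=1)
Winner: D at z=1

Answer: D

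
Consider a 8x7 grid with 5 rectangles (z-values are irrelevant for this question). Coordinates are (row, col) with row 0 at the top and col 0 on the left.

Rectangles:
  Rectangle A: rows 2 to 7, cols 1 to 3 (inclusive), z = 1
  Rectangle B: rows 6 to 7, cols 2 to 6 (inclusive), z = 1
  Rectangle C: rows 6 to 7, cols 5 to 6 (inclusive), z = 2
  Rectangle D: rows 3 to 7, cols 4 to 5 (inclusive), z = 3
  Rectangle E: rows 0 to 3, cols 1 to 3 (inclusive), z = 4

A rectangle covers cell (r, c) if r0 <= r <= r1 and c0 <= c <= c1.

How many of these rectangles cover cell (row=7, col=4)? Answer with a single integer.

Check cell (7,4):
  A: rows 2-7 cols 1-3 -> outside (col miss)
  B: rows 6-7 cols 2-6 -> covers
  C: rows 6-7 cols 5-6 -> outside (col miss)
  D: rows 3-7 cols 4-5 -> covers
  E: rows 0-3 cols 1-3 -> outside (row miss)
Count covering = 2

Answer: 2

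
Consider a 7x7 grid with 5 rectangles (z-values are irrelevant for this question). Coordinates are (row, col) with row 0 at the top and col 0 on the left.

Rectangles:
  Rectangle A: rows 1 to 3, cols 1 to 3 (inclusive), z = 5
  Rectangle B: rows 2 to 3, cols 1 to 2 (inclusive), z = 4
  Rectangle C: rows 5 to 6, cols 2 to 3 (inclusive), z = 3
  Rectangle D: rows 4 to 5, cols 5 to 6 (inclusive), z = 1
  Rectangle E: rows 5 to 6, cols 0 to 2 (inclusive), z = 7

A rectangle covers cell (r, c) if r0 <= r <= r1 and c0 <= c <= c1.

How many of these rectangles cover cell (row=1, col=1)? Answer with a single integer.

Check cell (1,1):
  A: rows 1-3 cols 1-3 -> covers
  B: rows 2-3 cols 1-2 -> outside (row miss)
  C: rows 5-6 cols 2-3 -> outside (row miss)
  D: rows 4-5 cols 5-6 -> outside (row miss)
  E: rows 5-6 cols 0-2 -> outside (row miss)
Count covering = 1

Answer: 1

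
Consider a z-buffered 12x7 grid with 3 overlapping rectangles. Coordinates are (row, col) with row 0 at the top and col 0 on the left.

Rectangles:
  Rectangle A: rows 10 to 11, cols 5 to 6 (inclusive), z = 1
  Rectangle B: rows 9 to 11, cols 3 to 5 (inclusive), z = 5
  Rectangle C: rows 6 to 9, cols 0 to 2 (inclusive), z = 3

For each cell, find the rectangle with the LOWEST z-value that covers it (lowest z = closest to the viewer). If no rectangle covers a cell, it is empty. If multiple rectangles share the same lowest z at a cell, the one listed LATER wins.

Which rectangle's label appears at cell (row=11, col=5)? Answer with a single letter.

Check cell (11,5):
  A: rows 10-11 cols 5-6 z=1 -> covers; best now A (z=1)
  B: rows 9-11 cols 3-5 z=5 -> covers; best now A (z=1)
  C: rows 6-9 cols 0-2 -> outside (row miss)
Winner: A at z=1

Answer: A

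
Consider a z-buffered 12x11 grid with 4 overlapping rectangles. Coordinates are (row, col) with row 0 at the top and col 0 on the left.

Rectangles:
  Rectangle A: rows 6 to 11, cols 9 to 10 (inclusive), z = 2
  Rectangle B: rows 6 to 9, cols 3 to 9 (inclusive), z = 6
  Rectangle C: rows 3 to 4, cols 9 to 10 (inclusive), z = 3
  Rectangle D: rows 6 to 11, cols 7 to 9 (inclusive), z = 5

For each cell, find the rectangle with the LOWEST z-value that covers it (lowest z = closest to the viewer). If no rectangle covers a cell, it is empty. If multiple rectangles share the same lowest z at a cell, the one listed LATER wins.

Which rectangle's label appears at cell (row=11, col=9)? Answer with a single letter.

Check cell (11,9):
  A: rows 6-11 cols 9-10 z=2 -> covers; best now A (z=2)
  B: rows 6-9 cols 3-9 -> outside (row miss)
  C: rows 3-4 cols 9-10 -> outside (row miss)
  D: rows 6-11 cols 7-9 z=5 -> covers; best now A (z=2)
Winner: A at z=2

Answer: A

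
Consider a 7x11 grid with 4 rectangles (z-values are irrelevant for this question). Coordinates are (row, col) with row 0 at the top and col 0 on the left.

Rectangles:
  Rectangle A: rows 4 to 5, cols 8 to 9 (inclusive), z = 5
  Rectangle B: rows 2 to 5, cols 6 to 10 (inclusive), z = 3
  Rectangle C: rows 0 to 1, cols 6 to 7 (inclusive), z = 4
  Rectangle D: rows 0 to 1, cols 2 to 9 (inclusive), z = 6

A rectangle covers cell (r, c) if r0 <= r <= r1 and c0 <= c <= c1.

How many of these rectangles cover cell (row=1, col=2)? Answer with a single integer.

Check cell (1,2):
  A: rows 4-5 cols 8-9 -> outside (row miss)
  B: rows 2-5 cols 6-10 -> outside (row miss)
  C: rows 0-1 cols 6-7 -> outside (col miss)
  D: rows 0-1 cols 2-9 -> covers
Count covering = 1

Answer: 1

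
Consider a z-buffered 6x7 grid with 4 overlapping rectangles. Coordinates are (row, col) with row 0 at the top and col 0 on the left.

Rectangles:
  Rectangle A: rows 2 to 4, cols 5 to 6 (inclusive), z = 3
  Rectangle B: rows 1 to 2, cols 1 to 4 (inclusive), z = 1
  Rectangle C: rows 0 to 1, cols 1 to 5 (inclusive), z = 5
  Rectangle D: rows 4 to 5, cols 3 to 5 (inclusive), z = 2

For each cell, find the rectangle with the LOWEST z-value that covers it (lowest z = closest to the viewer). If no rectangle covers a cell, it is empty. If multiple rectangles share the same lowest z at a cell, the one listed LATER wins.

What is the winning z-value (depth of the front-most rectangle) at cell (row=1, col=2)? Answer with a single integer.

Check cell (1,2):
  A: rows 2-4 cols 5-6 -> outside (row miss)
  B: rows 1-2 cols 1-4 z=1 -> covers; best now B (z=1)
  C: rows 0-1 cols 1-5 z=5 -> covers; best now B (z=1)
  D: rows 4-5 cols 3-5 -> outside (row miss)
Winner: B at z=1

Answer: 1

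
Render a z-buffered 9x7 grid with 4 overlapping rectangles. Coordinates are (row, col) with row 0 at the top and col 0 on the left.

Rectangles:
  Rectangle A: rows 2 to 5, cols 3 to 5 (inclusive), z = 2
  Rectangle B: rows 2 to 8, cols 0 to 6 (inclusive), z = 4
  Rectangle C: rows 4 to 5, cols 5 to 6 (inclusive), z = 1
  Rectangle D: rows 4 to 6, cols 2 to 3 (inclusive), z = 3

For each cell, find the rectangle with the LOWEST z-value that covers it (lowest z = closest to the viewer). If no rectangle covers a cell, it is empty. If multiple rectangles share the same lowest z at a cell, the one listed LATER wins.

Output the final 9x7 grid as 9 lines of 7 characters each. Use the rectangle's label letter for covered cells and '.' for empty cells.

.......
.......
BBBAAAB
BBBAAAB
BBDAACC
BBDAACC
BBDDBBB
BBBBBBB
BBBBBBB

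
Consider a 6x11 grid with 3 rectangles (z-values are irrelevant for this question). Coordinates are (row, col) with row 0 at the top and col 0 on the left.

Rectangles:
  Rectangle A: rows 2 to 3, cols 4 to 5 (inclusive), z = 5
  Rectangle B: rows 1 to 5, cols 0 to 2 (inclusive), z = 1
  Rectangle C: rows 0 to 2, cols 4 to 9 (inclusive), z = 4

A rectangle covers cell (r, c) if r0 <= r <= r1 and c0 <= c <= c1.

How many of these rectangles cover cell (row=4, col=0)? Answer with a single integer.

Check cell (4,0):
  A: rows 2-3 cols 4-5 -> outside (row miss)
  B: rows 1-5 cols 0-2 -> covers
  C: rows 0-2 cols 4-9 -> outside (row miss)
Count covering = 1

Answer: 1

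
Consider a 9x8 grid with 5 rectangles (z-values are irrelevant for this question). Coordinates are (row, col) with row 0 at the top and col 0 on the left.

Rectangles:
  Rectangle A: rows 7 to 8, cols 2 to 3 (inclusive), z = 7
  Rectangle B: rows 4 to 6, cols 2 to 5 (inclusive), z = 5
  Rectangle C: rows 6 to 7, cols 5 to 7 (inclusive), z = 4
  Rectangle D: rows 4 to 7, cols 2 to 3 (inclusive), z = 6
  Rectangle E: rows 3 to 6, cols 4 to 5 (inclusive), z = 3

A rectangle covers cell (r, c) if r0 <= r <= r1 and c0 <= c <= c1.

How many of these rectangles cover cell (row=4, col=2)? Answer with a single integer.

Answer: 2

Derivation:
Check cell (4,2):
  A: rows 7-8 cols 2-3 -> outside (row miss)
  B: rows 4-6 cols 2-5 -> covers
  C: rows 6-7 cols 5-7 -> outside (row miss)
  D: rows 4-7 cols 2-3 -> covers
  E: rows 3-6 cols 4-5 -> outside (col miss)
Count covering = 2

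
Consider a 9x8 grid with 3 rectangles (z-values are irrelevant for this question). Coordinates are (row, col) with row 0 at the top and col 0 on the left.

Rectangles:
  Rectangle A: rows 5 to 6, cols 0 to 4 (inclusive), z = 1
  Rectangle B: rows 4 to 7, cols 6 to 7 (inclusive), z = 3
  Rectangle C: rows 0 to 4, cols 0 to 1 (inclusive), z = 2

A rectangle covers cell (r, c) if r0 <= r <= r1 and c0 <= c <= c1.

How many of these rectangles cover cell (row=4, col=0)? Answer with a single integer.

Check cell (4,0):
  A: rows 5-6 cols 0-4 -> outside (row miss)
  B: rows 4-7 cols 6-7 -> outside (col miss)
  C: rows 0-4 cols 0-1 -> covers
Count covering = 1

Answer: 1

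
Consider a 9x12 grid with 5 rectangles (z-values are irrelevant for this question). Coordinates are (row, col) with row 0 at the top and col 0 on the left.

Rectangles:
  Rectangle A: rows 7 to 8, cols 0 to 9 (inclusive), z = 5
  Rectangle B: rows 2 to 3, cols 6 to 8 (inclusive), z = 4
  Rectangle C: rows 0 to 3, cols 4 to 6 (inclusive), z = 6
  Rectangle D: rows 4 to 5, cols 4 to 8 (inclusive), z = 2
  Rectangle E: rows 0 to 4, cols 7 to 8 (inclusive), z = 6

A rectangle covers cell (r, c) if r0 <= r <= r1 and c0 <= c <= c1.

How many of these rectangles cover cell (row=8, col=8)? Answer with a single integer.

Check cell (8,8):
  A: rows 7-8 cols 0-9 -> covers
  B: rows 2-3 cols 6-8 -> outside (row miss)
  C: rows 0-3 cols 4-6 -> outside (row miss)
  D: rows 4-5 cols 4-8 -> outside (row miss)
  E: rows 0-4 cols 7-8 -> outside (row miss)
Count covering = 1

Answer: 1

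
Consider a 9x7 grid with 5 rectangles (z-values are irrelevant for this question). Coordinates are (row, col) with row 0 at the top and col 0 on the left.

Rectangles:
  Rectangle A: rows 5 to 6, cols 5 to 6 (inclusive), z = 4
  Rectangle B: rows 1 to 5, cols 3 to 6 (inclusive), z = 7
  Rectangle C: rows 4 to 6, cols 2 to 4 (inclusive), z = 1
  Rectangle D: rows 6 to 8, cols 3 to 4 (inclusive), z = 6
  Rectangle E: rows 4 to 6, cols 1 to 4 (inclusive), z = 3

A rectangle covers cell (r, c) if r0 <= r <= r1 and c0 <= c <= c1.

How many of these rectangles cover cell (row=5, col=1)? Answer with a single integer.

Check cell (5,1):
  A: rows 5-6 cols 5-6 -> outside (col miss)
  B: rows 1-5 cols 3-6 -> outside (col miss)
  C: rows 4-6 cols 2-4 -> outside (col miss)
  D: rows 6-8 cols 3-4 -> outside (row miss)
  E: rows 4-6 cols 1-4 -> covers
Count covering = 1

Answer: 1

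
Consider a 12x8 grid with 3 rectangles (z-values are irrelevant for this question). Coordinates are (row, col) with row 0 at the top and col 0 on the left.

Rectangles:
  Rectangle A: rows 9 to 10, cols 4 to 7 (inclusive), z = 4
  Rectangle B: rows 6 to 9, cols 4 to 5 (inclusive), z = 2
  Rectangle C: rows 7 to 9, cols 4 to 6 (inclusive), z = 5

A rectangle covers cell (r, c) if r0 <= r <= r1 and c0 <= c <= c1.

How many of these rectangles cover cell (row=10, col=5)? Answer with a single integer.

Check cell (10,5):
  A: rows 9-10 cols 4-7 -> covers
  B: rows 6-9 cols 4-5 -> outside (row miss)
  C: rows 7-9 cols 4-6 -> outside (row miss)
Count covering = 1

Answer: 1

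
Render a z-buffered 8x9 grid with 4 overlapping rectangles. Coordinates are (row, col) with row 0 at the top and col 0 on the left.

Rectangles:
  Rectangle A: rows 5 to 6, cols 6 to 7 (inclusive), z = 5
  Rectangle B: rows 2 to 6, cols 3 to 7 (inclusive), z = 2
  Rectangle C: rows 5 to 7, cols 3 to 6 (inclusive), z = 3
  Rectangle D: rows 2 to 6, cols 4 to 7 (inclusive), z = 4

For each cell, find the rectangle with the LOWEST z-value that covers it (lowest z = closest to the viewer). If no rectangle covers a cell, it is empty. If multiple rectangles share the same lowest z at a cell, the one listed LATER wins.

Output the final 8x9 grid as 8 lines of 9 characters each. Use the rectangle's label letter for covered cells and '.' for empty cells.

.........
.........
...BBBBB.
...BBBBB.
...BBBBB.
...BBBBB.
...BBBBB.
...CCCC..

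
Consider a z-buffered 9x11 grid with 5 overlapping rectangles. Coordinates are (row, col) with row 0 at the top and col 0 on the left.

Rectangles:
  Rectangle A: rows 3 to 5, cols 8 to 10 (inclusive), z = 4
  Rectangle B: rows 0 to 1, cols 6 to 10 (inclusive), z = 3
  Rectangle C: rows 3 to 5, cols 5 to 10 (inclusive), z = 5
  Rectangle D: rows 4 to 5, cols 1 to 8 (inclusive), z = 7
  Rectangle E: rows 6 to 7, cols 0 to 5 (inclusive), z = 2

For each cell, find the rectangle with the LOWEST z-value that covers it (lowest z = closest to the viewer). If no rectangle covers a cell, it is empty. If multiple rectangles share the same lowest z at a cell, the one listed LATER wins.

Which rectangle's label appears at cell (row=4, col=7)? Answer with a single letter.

Check cell (4,7):
  A: rows 3-5 cols 8-10 -> outside (col miss)
  B: rows 0-1 cols 6-10 -> outside (row miss)
  C: rows 3-5 cols 5-10 z=5 -> covers; best now C (z=5)
  D: rows 4-5 cols 1-8 z=7 -> covers; best now C (z=5)
  E: rows 6-7 cols 0-5 -> outside (row miss)
Winner: C at z=5

Answer: C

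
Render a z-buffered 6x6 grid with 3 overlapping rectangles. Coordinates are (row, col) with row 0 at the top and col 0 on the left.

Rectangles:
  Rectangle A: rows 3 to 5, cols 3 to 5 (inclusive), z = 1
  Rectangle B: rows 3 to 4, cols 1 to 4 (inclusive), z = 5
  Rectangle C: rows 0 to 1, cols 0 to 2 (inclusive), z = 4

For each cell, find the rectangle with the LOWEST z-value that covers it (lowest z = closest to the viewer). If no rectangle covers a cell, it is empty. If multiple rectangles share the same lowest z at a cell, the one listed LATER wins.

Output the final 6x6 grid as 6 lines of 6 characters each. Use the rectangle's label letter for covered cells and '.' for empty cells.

CCC...
CCC...
......
.BBAAA
.BBAAA
...AAA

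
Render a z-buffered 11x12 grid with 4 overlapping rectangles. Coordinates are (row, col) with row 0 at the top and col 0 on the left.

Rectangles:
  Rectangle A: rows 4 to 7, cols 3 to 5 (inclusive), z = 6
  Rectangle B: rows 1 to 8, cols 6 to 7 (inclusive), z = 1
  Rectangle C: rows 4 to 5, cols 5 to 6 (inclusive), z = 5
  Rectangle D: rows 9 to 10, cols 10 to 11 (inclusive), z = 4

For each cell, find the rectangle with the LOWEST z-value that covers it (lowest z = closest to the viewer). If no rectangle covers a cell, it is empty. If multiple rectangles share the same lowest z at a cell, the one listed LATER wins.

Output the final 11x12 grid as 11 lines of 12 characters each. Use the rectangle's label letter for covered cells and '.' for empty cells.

............
......BB....
......BB....
......BB....
...AACBB....
...AACBB....
...AAABB....
...AAABB....
......BB....
..........DD
..........DD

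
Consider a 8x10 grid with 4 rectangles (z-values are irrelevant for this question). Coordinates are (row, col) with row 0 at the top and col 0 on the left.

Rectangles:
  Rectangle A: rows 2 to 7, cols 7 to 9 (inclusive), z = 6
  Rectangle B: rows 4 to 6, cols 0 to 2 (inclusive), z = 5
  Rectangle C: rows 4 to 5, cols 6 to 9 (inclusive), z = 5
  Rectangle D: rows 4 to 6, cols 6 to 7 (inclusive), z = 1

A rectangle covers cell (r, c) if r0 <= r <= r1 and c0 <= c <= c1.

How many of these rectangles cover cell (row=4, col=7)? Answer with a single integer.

Check cell (4,7):
  A: rows 2-7 cols 7-9 -> covers
  B: rows 4-6 cols 0-2 -> outside (col miss)
  C: rows 4-5 cols 6-9 -> covers
  D: rows 4-6 cols 6-7 -> covers
Count covering = 3

Answer: 3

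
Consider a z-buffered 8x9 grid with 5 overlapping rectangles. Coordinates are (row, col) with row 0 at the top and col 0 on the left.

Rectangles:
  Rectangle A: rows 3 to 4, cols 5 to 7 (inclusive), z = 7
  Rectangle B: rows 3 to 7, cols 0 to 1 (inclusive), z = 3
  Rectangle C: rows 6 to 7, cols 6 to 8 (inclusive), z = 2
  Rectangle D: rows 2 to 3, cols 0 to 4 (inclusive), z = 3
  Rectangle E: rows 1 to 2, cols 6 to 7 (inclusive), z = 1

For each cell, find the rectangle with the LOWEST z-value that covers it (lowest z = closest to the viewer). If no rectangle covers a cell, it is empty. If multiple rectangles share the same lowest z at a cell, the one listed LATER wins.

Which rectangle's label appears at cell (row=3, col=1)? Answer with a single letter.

Answer: D

Derivation:
Check cell (3,1):
  A: rows 3-4 cols 5-7 -> outside (col miss)
  B: rows 3-7 cols 0-1 z=3 -> covers; best now B (z=3)
  C: rows 6-7 cols 6-8 -> outside (row miss)
  D: rows 2-3 cols 0-4 z=3 -> covers; best now D (z=3)
  E: rows 1-2 cols 6-7 -> outside (row miss)
Winner: D at z=3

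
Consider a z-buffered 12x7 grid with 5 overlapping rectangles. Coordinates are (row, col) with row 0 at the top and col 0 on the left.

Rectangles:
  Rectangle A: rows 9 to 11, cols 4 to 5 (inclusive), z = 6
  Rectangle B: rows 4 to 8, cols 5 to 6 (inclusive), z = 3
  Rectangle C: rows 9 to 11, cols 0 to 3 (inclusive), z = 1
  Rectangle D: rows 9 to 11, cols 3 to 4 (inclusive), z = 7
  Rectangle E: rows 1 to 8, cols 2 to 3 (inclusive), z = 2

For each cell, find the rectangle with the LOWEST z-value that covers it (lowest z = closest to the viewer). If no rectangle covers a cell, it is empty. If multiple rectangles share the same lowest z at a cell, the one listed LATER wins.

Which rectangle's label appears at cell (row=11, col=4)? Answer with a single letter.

Check cell (11,4):
  A: rows 9-11 cols 4-5 z=6 -> covers; best now A (z=6)
  B: rows 4-8 cols 5-6 -> outside (row miss)
  C: rows 9-11 cols 0-3 -> outside (col miss)
  D: rows 9-11 cols 3-4 z=7 -> covers; best now A (z=6)
  E: rows 1-8 cols 2-3 -> outside (row miss)
Winner: A at z=6

Answer: A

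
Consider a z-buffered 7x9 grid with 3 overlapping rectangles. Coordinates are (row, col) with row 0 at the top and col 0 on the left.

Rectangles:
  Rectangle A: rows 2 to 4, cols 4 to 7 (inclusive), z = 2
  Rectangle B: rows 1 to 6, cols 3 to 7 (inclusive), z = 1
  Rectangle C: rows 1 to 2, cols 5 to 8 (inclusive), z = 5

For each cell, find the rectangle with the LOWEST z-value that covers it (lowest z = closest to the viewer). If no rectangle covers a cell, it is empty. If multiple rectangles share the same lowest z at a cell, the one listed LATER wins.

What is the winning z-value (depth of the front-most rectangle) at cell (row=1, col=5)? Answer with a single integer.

Answer: 1

Derivation:
Check cell (1,5):
  A: rows 2-4 cols 4-7 -> outside (row miss)
  B: rows 1-6 cols 3-7 z=1 -> covers; best now B (z=1)
  C: rows 1-2 cols 5-8 z=5 -> covers; best now B (z=1)
Winner: B at z=1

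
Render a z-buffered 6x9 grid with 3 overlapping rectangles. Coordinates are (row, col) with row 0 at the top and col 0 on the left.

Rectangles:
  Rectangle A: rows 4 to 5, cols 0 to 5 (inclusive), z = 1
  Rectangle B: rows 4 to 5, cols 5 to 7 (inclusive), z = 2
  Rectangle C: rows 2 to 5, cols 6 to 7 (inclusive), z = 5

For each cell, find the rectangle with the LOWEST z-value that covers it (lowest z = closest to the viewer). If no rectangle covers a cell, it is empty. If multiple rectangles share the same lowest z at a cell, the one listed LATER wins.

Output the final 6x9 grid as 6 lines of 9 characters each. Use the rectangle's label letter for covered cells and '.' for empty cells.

.........
.........
......CC.
......CC.
AAAAAABB.
AAAAAABB.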